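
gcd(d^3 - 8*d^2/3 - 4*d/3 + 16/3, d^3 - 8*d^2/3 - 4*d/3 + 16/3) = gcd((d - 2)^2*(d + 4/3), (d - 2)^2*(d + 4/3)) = d^3 - 8*d^2/3 - 4*d/3 + 16/3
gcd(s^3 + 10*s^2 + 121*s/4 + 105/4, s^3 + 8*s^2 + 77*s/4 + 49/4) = s + 7/2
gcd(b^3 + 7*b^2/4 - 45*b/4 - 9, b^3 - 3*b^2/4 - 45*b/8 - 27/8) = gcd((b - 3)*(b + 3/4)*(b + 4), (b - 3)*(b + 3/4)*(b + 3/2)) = b^2 - 9*b/4 - 9/4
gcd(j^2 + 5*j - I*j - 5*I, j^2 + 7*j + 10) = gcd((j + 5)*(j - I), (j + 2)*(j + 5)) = j + 5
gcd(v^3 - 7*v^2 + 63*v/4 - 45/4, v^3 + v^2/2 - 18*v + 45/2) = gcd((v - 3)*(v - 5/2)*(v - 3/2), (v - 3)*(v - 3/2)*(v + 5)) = v^2 - 9*v/2 + 9/2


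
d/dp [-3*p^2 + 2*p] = 2 - 6*p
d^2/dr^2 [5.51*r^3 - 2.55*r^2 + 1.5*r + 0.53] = 33.06*r - 5.1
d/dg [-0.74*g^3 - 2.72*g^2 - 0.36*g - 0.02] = -2.22*g^2 - 5.44*g - 0.36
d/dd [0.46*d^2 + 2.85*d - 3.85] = 0.92*d + 2.85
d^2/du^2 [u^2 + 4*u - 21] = 2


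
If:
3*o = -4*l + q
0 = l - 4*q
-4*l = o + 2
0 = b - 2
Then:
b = 2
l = -8/11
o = 10/11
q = -2/11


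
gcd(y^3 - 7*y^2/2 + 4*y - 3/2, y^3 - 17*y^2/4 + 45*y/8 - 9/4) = y - 3/2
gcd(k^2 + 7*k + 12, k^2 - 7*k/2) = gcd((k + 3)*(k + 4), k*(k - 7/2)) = 1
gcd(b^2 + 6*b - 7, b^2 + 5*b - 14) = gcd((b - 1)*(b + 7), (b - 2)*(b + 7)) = b + 7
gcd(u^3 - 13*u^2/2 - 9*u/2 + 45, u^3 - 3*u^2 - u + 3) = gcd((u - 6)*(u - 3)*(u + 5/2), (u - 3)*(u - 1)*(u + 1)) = u - 3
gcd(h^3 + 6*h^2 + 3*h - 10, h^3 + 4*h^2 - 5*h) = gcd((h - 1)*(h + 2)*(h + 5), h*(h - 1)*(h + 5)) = h^2 + 4*h - 5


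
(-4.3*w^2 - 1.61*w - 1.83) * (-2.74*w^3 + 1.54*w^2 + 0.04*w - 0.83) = 11.782*w^5 - 2.2106*w^4 + 2.3628*w^3 + 0.686399999999999*w^2 + 1.2631*w + 1.5189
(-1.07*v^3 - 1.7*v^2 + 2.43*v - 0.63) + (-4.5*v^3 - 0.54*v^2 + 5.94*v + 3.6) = -5.57*v^3 - 2.24*v^2 + 8.37*v + 2.97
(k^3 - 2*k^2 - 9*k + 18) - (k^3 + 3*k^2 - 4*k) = -5*k^2 - 5*k + 18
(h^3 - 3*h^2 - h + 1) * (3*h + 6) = 3*h^4 - 3*h^3 - 21*h^2 - 3*h + 6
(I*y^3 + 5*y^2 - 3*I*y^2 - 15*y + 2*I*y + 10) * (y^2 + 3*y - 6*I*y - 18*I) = I*y^5 + 11*y^4 - 37*I*y^3 - 77*y^2 + 6*I*y^2 + 66*y + 210*I*y - 180*I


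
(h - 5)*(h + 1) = h^2 - 4*h - 5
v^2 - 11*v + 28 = (v - 7)*(v - 4)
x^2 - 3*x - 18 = (x - 6)*(x + 3)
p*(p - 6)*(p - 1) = p^3 - 7*p^2 + 6*p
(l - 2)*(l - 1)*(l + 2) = l^3 - l^2 - 4*l + 4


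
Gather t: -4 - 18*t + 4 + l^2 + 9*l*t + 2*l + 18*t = l^2 + 9*l*t + 2*l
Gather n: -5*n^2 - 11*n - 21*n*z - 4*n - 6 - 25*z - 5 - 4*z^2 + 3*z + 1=-5*n^2 + n*(-21*z - 15) - 4*z^2 - 22*z - 10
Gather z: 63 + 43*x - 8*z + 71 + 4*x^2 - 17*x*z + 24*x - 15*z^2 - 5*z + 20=4*x^2 + 67*x - 15*z^2 + z*(-17*x - 13) + 154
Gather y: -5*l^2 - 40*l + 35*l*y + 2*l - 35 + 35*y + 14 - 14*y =-5*l^2 - 38*l + y*(35*l + 21) - 21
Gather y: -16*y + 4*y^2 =4*y^2 - 16*y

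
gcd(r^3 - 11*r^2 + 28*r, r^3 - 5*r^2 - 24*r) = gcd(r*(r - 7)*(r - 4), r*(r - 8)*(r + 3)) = r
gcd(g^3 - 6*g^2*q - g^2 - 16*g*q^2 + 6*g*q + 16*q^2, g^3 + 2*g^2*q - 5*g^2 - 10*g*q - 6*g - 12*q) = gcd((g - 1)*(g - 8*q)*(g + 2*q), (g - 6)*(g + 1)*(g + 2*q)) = g + 2*q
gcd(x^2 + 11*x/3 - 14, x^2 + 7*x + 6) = x + 6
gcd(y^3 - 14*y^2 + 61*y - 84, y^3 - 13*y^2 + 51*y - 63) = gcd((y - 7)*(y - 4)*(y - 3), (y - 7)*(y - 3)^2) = y^2 - 10*y + 21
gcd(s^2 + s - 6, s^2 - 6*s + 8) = s - 2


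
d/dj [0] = 0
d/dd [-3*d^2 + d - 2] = 1 - 6*d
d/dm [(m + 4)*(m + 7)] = 2*m + 11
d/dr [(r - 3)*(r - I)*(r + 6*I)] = 3*r^2 + r*(-6 + 10*I) + 6 - 15*I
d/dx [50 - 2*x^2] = -4*x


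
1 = 1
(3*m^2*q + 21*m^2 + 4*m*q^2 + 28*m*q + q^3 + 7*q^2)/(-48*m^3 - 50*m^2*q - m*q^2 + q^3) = (3*m*q + 21*m + q^2 + 7*q)/(-48*m^2 - 2*m*q + q^2)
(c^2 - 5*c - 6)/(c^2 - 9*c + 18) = (c + 1)/(c - 3)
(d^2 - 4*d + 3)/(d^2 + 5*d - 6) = (d - 3)/(d + 6)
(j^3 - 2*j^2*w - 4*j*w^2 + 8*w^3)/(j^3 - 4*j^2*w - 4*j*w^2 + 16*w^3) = (-j + 2*w)/(-j + 4*w)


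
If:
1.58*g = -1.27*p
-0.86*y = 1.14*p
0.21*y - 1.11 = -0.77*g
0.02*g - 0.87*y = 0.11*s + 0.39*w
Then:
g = 0.99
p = -1.24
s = -3.54545454545455*w - 12.7886191361487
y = 1.64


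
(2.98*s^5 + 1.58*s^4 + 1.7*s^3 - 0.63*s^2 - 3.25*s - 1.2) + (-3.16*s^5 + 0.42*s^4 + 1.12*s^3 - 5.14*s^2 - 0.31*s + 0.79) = -0.18*s^5 + 2.0*s^4 + 2.82*s^3 - 5.77*s^2 - 3.56*s - 0.41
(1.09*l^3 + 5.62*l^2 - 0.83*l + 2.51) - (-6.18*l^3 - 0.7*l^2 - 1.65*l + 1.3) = 7.27*l^3 + 6.32*l^2 + 0.82*l + 1.21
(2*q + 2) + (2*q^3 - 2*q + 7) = 2*q^3 + 9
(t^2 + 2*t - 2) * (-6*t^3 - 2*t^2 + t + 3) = -6*t^5 - 14*t^4 + 9*t^3 + 9*t^2 + 4*t - 6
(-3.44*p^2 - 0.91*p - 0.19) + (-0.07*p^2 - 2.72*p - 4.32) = -3.51*p^2 - 3.63*p - 4.51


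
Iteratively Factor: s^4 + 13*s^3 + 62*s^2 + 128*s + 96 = (s + 3)*(s^3 + 10*s^2 + 32*s + 32) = (s + 3)*(s + 4)*(s^2 + 6*s + 8) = (s + 2)*(s + 3)*(s + 4)*(s + 4)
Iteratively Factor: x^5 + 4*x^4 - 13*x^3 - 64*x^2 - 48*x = (x + 4)*(x^4 - 13*x^2 - 12*x) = (x + 3)*(x + 4)*(x^3 - 3*x^2 - 4*x) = x*(x + 3)*(x + 4)*(x^2 - 3*x - 4) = x*(x - 4)*(x + 3)*(x + 4)*(x + 1)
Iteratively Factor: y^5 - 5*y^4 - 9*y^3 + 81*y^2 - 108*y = (y - 3)*(y^4 - 2*y^3 - 15*y^2 + 36*y) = (y - 3)^2*(y^3 + y^2 - 12*y) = (y - 3)^3*(y^2 + 4*y) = y*(y - 3)^3*(y + 4)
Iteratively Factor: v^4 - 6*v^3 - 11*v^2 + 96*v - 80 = (v + 4)*(v^3 - 10*v^2 + 29*v - 20) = (v - 5)*(v + 4)*(v^2 - 5*v + 4) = (v - 5)*(v - 1)*(v + 4)*(v - 4)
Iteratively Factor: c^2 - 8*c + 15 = (c - 5)*(c - 3)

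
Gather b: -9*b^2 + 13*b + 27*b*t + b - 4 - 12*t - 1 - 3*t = -9*b^2 + b*(27*t + 14) - 15*t - 5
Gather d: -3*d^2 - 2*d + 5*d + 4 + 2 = -3*d^2 + 3*d + 6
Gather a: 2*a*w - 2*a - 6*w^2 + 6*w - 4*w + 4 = a*(2*w - 2) - 6*w^2 + 2*w + 4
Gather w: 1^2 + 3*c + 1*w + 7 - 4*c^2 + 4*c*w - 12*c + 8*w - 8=-4*c^2 - 9*c + w*(4*c + 9)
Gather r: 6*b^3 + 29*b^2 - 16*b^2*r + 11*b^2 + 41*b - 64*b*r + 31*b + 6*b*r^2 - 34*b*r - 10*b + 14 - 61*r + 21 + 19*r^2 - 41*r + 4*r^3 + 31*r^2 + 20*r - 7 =6*b^3 + 40*b^2 + 62*b + 4*r^3 + r^2*(6*b + 50) + r*(-16*b^2 - 98*b - 82) + 28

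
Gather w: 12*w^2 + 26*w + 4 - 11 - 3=12*w^2 + 26*w - 10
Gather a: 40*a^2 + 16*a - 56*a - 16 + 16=40*a^2 - 40*a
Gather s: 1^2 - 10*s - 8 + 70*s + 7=60*s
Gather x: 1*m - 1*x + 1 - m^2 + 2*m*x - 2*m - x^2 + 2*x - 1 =-m^2 - m - x^2 + x*(2*m + 1)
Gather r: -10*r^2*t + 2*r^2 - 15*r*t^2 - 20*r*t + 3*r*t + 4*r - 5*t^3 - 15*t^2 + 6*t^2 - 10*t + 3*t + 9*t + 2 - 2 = r^2*(2 - 10*t) + r*(-15*t^2 - 17*t + 4) - 5*t^3 - 9*t^2 + 2*t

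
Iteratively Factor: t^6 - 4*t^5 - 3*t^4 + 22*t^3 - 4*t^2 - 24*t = (t)*(t^5 - 4*t^4 - 3*t^3 + 22*t^2 - 4*t - 24) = t*(t - 2)*(t^4 - 2*t^3 - 7*t^2 + 8*t + 12) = t*(t - 2)^2*(t^3 - 7*t - 6) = t*(t - 2)^2*(t + 2)*(t^2 - 2*t - 3) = t*(t - 3)*(t - 2)^2*(t + 2)*(t + 1)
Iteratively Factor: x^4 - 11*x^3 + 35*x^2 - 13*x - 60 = (x + 1)*(x^3 - 12*x^2 + 47*x - 60) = (x - 4)*(x + 1)*(x^2 - 8*x + 15) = (x - 4)*(x - 3)*(x + 1)*(x - 5)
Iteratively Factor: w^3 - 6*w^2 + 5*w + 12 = (w - 3)*(w^2 - 3*w - 4) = (w - 4)*(w - 3)*(w + 1)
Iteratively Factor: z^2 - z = (z - 1)*(z)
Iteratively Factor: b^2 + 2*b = (b + 2)*(b)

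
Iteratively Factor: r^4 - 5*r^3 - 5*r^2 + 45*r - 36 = (r - 3)*(r^3 - 2*r^2 - 11*r + 12) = (r - 4)*(r - 3)*(r^2 + 2*r - 3) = (r - 4)*(r - 3)*(r + 3)*(r - 1)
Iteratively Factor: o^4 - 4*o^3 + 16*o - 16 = (o - 2)*(o^3 - 2*o^2 - 4*o + 8) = (o - 2)^2*(o^2 - 4) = (o - 2)^3*(o + 2)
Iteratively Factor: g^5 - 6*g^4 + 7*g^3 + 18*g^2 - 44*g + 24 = (g + 2)*(g^4 - 8*g^3 + 23*g^2 - 28*g + 12) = (g - 3)*(g + 2)*(g^3 - 5*g^2 + 8*g - 4) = (g - 3)*(g - 1)*(g + 2)*(g^2 - 4*g + 4) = (g - 3)*(g - 2)*(g - 1)*(g + 2)*(g - 2)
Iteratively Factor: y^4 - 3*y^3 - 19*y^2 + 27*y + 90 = (y - 5)*(y^3 + 2*y^2 - 9*y - 18) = (y - 5)*(y + 2)*(y^2 - 9) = (y - 5)*(y + 2)*(y + 3)*(y - 3)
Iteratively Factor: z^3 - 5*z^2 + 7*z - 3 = (z - 1)*(z^2 - 4*z + 3) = (z - 1)^2*(z - 3)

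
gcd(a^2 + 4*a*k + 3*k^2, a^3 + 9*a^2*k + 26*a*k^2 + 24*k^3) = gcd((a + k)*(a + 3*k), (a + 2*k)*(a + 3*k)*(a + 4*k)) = a + 3*k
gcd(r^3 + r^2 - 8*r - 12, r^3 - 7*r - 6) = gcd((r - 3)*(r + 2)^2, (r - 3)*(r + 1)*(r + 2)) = r^2 - r - 6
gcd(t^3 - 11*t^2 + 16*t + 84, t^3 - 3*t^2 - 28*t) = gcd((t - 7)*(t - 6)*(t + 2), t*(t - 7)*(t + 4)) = t - 7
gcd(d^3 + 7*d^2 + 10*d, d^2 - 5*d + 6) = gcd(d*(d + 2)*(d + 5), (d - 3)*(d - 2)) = 1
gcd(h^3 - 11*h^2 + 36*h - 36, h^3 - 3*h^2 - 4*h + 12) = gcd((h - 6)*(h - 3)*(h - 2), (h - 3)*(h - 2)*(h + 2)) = h^2 - 5*h + 6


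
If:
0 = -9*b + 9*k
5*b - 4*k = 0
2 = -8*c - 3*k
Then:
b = 0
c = -1/4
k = 0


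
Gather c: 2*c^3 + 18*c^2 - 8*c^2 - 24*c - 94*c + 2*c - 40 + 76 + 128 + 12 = 2*c^3 + 10*c^2 - 116*c + 176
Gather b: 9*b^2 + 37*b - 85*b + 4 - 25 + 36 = 9*b^2 - 48*b + 15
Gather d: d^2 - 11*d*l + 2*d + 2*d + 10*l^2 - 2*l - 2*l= d^2 + d*(4 - 11*l) + 10*l^2 - 4*l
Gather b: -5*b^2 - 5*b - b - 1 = -5*b^2 - 6*b - 1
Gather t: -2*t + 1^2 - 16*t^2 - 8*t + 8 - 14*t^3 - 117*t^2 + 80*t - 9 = -14*t^3 - 133*t^2 + 70*t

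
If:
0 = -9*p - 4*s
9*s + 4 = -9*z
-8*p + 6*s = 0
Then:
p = 0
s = 0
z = -4/9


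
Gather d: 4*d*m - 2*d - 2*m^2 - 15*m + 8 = d*(4*m - 2) - 2*m^2 - 15*m + 8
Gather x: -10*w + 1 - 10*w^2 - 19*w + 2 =-10*w^2 - 29*w + 3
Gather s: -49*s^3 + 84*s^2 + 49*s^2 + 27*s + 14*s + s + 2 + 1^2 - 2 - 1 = -49*s^3 + 133*s^2 + 42*s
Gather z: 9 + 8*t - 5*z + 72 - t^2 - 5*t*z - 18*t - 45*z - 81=-t^2 - 10*t + z*(-5*t - 50)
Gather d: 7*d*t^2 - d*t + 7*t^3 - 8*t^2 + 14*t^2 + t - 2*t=d*(7*t^2 - t) + 7*t^3 + 6*t^2 - t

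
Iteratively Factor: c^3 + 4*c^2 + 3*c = (c + 3)*(c^2 + c) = c*(c + 3)*(c + 1)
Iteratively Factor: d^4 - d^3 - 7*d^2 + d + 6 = (d - 3)*(d^3 + 2*d^2 - d - 2) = (d - 3)*(d + 2)*(d^2 - 1) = (d - 3)*(d + 1)*(d + 2)*(d - 1)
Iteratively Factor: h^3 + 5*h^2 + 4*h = (h + 1)*(h^2 + 4*h) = h*(h + 1)*(h + 4)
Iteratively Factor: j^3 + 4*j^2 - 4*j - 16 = (j + 4)*(j^2 - 4) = (j - 2)*(j + 4)*(j + 2)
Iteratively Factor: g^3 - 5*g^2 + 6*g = (g - 3)*(g^2 - 2*g) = (g - 3)*(g - 2)*(g)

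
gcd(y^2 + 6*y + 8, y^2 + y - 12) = y + 4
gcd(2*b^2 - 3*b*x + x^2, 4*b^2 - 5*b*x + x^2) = -b + x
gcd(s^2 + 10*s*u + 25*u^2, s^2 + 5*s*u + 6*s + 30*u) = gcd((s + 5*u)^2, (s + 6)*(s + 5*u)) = s + 5*u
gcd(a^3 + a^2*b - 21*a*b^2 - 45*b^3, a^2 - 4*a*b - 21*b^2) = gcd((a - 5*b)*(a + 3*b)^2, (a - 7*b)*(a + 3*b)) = a + 3*b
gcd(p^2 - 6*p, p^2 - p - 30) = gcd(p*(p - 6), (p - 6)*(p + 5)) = p - 6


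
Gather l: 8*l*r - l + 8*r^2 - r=l*(8*r - 1) + 8*r^2 - r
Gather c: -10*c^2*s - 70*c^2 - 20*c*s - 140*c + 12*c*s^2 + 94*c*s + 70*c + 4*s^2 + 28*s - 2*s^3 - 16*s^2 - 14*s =c^2*(-10*s - 70) + c*(12*s^2 + 74*s - 70) - 2*s^3 - 12*s^2 + 14*s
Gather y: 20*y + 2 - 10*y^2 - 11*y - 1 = -10*y^2 + 9*y + 1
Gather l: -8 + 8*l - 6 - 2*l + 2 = 6*l - 12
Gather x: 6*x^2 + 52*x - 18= 6*x^2 + 52*x - 18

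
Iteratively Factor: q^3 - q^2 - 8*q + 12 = (q - 2)*(q^2 + q - 6) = (q - 2)*(q + 3)*(q - 2)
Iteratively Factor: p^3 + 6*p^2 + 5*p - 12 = (p - 1)*(p^2 + 7*p + 12) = (p - 1)*(p + 4)*(p + 3)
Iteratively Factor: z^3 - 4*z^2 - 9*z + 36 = (z - 4)*(z^2 - 9) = (z - 4)*(z + 3)*(z - 3)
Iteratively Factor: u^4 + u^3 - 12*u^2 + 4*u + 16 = (u - 2)*(u^3 + 3*u^2 - 6*u - 8) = (u - 2)*(u + 4)*(u^2 - u - 2) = (u - 2)*(u + 1)*(u + 4)*(u - 2)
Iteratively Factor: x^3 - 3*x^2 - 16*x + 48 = (x - 3)*(x^2 - 16) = (x - 4)*(x - 3)*(x + 4)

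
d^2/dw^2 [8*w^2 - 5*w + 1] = 16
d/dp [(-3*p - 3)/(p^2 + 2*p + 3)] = 3*(-p^2 - 2*p + 2*(p + 1)^2 - 3)/(p^2 + 2*p + 3)^2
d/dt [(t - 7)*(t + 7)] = 2*t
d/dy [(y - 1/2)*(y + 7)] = 2*y + 13/2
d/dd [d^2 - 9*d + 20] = 2*d - 9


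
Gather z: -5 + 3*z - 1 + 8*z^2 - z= 8*z^2 + 2*z - 6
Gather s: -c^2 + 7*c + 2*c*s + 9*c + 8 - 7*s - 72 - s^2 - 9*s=-c^2 + 16*c - s^2 + s*(2*c - 16) - 64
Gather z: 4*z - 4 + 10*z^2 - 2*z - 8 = 10*z^2 + 2*z - 12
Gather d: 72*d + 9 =72*d + 9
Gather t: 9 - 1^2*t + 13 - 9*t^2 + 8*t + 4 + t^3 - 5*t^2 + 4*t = t^3 - 14*t^2 + 11*t + 26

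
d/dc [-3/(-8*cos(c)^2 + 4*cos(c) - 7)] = 12*(4*cos(c) - 1)*sin(c)/(8*cos(c)^2 - 4*cos(c) + 7)^2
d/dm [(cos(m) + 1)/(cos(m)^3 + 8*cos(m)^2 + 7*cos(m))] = (2*cos(m) + 7)*sin(m)/((cos(m) + 7)^2*cos(m)^2)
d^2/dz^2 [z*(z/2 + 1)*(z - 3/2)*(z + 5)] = 6*z^2 + 33*z/2 - 1/2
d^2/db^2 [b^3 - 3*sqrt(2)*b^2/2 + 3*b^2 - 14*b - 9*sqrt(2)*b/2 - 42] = 6*b - 3*sqrt(2) + 6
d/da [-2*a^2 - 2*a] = -4*a - 2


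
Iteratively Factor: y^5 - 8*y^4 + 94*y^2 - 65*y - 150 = (y - 2)*(y^4 - 6*y^3 - 12*y^2 + 70*y + 75) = (y - 2)*(y + 3)*(y^3 - 9*y^2 + 15*y + 25) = (y - 2)*(y + 1)*(y + 3)*(y^2 - 10*y + 25) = (y - 5)*(y - 2)*(y + 1)*(y + 3)*(y - 5)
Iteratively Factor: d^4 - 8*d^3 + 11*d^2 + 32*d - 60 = (d + 2)*(d^3 - 10*d^2 + 31*d - 30) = (d - 5)*(d + 2)*(d^2 - 5*d + 6) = (d - 5)*(d - 2)*(d + 2)*(d - 3)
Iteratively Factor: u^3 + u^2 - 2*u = (u - 1)*(u^2 + 2*u) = u*(u - 1)*(u + 2)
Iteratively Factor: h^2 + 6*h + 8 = (h + 2)*(h + 4)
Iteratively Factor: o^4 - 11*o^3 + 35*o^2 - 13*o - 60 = (o - 4)*(o^3 - 7*o^2 + 7*o + 15) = (o - 4)*(o - 3)*(o^2 - 4*o - 5) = (o - 4)*(o - 3)*(o + 1)*(o - 5)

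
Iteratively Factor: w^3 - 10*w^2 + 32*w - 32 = (w - 4)*(w^2 - 6*w + 8) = (w - 4)*(w - 2)*(w - 4)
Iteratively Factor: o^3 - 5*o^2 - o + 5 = (o - 1)*(o^2 - 4*o - 5) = (o - 1)*(o + 1)*(o - 5)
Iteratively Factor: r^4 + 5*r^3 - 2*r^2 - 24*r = (r - 2)*(r^3 + 7*r^2 + 12*r) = r*(r - 2)*(r^2 + 7*r + 12) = r*(r - 2)*(r + 3)*(r + 4)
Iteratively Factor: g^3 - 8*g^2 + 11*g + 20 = (g - 4)*(g^2 - 4*g - 5) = (g - 5)*(g - 4)*(g + 1)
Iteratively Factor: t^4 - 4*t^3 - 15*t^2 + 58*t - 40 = (t - 5)*(t^3 + t^2 - 10*t + 8) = (t - 5)*(t - 2)*(t^2 + 3*t - 4) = (t - 5)*(t - 2)*(t - 1)*(t + 4)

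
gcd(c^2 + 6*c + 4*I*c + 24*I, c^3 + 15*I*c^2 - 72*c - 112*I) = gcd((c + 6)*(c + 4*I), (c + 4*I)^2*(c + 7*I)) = c + 4*I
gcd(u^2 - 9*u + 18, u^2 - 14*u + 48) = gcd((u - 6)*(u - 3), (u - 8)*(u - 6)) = u - 6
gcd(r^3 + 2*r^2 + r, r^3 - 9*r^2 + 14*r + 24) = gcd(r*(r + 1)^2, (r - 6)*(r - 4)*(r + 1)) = r + 1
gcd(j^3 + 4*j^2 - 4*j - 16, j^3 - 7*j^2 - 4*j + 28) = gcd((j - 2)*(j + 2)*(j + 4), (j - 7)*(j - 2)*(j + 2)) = j^2 - 4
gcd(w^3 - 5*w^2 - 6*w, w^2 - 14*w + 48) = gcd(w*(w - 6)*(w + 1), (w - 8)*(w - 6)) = w - 6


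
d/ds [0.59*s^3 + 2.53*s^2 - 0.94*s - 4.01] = 1.77*s^2 + 5.06*s - 0.94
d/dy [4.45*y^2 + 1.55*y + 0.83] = 8.9*y + 1.55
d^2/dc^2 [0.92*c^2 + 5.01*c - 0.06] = 1.84000000000000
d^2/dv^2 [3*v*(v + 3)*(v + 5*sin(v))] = -15*v^2*sin(v) - 45*v*sin(v) + 60*v*cos(v) + 18*v + 30*sin(v) + 90*cos(v) + 18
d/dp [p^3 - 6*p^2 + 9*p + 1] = 3*p^2 - 12*p + 9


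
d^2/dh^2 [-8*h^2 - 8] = -16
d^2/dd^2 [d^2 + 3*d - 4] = 2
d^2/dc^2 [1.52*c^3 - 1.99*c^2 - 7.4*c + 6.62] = 9.12*c - 3.98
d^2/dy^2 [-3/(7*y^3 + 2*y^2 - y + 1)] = 6*((21*y + 2)*(7*y^3 + 2*y^2 - y + 1) - (21*y^2 + 4*y - 1)^2)/(7*y^3 + 2*y^2 - y + 1)^3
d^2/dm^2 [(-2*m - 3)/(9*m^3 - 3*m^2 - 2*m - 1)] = 2*(-486*m^5 - 1296*m^4 + 594*m^3 - 27*m^2 - 117*m + 1)/(729*m^9 - 729*m^8 - 243*m^7 + 54*m^6 + 216*m^5 + 45*m^4 - 17*m^3 - 21*m^2 - 6*m - 1)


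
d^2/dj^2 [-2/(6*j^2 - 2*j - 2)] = 2*(-9*j^2 + 3*j + (6*j - 1)^2 + 3)/(-3*j^2 + j + 1)^3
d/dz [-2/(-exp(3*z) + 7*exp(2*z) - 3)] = (28 - 6*exp(z))*exp(2*z)/(exp(3*z) - 7*exp(2*z) + 3)^2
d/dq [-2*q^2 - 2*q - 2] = -4*q - 2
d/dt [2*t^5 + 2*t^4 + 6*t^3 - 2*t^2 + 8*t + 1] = 10*t^4 + 8*t^3 + 18*t^2 - 4*t + 8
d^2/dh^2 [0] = 0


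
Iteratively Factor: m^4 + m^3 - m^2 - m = (m)*(m^3 + m^2 - m - 1) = m*(m - 1)*(m^2 + 2*m + 1) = m*(m - 1)*(m + 1)*(m + 1)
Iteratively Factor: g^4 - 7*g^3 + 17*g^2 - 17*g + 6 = (g - 1)*(g^3 - 6*g^2 + 11*g - 6) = (g - 1)^2*(g^2 - 5*g + 6) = (g - 2)*(g - 1)^2*(g - 3)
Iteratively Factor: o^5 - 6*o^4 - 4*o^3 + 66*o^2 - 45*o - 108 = (o - 4)*(o^4 - 2*o^3 - 12*o^2 + 18*o + 27) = (o - 4)*(o - 3)*(o^3 + o^2 - 9*o - 9) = (o - 4)*(o - 3)*(o + 3)*(o^2 - 2*o - 3) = (o - 4)*(o - 3)*(o + 1)*(o + 3)*(o - 3)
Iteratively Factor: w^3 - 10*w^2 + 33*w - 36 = (w - 3)*(w^2 - 7*w + 12) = (w - 3)^2*(w - 4)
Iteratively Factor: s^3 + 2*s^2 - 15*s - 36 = (s - 4)*(s^2 + 6*s + 9) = (s - 4)*(s + 3)*(s + 3)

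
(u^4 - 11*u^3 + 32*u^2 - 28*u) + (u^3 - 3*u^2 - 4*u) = u^4 - 10*u^3 + 29*u^2 - 32*u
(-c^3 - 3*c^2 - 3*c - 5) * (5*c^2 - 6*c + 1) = -5*c^5 - 9*c^4 + 2*c^3 - 10*c^2 + 27*c - 5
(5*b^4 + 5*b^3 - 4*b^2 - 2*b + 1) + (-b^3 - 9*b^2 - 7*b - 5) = 5*b^4 + 4*b^3 - 13*b^2 - 9*b - 4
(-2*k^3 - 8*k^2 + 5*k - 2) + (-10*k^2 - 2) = -2*k^3 - 18*k^2 + 5*k - 4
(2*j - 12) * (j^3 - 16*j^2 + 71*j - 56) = 2*j^4 - 44*j^3 + 334*j^2 - 964*j + 672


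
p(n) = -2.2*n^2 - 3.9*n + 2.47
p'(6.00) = -30.30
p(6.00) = -100.13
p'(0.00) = -3.90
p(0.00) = 2.47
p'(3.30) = -18.42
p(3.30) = -34.36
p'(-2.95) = 9.08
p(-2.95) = -5.17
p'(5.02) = -25.99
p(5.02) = -72.55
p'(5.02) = -25.99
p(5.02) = -72.55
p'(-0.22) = -2.93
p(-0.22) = 3.22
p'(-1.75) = 3.80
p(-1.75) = 2.56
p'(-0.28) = -2.67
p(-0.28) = 3.39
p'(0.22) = -4.87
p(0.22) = 1.51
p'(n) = -4.4*n - 3.9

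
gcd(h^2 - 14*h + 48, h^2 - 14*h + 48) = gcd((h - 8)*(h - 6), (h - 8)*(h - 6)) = h^2 - 14*h + 48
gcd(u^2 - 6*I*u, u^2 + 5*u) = u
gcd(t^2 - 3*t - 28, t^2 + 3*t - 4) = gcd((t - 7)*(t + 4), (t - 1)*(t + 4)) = t + 4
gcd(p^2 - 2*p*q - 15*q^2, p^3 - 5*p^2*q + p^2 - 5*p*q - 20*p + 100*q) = p - 5*q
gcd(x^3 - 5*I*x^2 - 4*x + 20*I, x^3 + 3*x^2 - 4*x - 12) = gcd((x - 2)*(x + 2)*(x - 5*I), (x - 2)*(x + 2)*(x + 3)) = x^2 - 4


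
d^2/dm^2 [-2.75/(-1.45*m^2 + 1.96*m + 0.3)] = (11.56375*m^2 - 15.631*m - 2.75*(2.9*m - 1.96)*(5.8*m - 3.92) - 2.3925)/(-1.45*m^2 + 1.96*m + 0.3)^3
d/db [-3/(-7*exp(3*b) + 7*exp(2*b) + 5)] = (42 - 63*exp(b))*exp(2*b)/(-7*exp(3*b) + 7*exp(2*b) + 5)^2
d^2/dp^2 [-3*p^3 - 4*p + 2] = -18*p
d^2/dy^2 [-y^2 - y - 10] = -2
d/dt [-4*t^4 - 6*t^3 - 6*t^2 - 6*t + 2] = -16*t^3 - 18*t^2 - 12*t - 6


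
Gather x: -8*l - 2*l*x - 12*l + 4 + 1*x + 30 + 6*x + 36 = -20*l + x*(7 - 2*l) + 70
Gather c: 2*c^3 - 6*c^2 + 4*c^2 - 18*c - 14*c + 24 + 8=2*c^3 - 2*c^2 - 32*c + 32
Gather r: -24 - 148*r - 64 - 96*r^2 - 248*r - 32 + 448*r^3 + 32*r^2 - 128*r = 448*r^3 - 64*r^2 - 524*r - 120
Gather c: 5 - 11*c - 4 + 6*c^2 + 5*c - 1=6*c^2 - 6*c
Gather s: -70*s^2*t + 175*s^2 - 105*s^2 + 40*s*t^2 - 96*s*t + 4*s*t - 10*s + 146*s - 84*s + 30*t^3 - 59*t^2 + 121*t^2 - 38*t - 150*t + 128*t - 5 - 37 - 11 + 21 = s^2*(70 - 70*t) + s*(40*t^2 - 92*t + 52) + 30*t^3 + 62*t^2 - 60*t - 32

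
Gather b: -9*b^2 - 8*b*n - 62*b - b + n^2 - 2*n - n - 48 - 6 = -9*b^2 + b*(-8*n - 63) + n^2 - 3*n - 54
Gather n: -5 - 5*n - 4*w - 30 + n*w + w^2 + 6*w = n*(w - 5) + w^2 + 2*w - 35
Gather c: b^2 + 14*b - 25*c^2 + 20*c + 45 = b^2 + 14*b - 25*c^2 + 20*c + 45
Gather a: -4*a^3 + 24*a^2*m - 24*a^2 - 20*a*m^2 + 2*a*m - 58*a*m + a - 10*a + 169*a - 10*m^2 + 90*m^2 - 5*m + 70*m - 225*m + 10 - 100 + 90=-4*a^3 + a^2*(24*m - 24) + a*(-20*m^2 - 56*m + 160) + 80*m^2 - 160*m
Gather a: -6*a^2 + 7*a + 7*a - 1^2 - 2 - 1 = -6*a^2 + 14*a - 4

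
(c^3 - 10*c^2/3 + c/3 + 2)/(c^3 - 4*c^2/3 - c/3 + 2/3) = (c - 3)/(c - 1)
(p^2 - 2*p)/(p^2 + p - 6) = p/(p + 3)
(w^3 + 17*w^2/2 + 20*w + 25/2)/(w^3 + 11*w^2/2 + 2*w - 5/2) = (2*w + 5)/(2*w - 1)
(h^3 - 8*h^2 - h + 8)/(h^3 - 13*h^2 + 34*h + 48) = (h - 1)/(h - 6)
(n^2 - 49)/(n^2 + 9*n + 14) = (n - 7)/(n + 2)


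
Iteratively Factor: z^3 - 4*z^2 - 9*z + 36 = (z + 3)*(z^2 - 7*z + 12) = (z - 3)*(z + 3)*(z - 4)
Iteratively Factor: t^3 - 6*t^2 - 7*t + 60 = (t - 4)*(t^2 - 2*t - 15) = (t - 4)*(t + 3)*(t - 5)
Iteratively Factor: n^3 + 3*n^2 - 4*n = (n)*(n^2 + 3*n - 4) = n*(n + 4)*(n - 1)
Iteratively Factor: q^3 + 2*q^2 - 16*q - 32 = (q - 4)*(q^2 + 6*q + 8) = (q - 4)*(q + 4)*(q + 2)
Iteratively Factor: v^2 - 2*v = (v - 2)*(v)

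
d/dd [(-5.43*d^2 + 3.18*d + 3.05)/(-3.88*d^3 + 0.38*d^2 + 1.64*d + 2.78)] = (-21.0684*d^4 + 24.6768*d^3 + 25.3884*d^2 - 32.5088*d + 3.8384)/(15.0544*d^6 - 2.9488*d^5 - 12.582*d^4 - 20.3264*d^3 + 4.8024*d^2 + 9.1184*d + 7.7284)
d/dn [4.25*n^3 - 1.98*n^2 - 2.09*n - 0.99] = 12.75*n^2 - 3.96*n - 2.09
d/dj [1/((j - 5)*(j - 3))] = 2*(4 - j)/(j^4 - 16*j^3 + 94*j^2 - 240*j + 225)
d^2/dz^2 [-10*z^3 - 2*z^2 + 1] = -60*z - 4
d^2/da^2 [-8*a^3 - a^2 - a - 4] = -48*a - 2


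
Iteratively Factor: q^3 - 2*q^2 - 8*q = (q)*(q^2 - 2*q - 8) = q*(q + 2)*(q - 4)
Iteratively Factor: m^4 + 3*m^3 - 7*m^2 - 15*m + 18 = (m + 3)*(m^3 - 7*m + 6) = (m + 3)^2*(m^2 - 3*m + 2) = (m - 2)*(m + 3)^2*(m - 1)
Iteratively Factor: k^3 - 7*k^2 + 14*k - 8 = (k - 4)*(k^2 - 3*k + 2) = (k - 4)*(k - 1)*(k - 2)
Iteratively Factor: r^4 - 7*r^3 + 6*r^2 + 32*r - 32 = (r - 1)*(r^3 - 6*r^2 + 32) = (r - 4)*(r - 1)*(r^2 - 2*r - 8) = (r - 4)*(r - 1)*(r + 2)*(r - 4)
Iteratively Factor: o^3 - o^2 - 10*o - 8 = (o + 1)*(o^2 - 2*o - 8) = (o - 4)*(o + 1)*(o + 2)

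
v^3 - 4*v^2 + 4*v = v*(v - 2)^2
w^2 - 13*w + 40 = (w - 8)*(w - 5)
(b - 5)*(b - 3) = b^2 - 8*b + 15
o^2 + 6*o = o*(o + 6)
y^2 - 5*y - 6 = (y - 6)*(y + 1)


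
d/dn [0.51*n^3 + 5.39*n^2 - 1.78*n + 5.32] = 1.53*n^2 + 10.78*n - 1.78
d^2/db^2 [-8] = 0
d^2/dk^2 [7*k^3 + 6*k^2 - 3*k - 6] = 42*k + 12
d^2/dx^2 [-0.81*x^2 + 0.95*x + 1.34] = -1.62000000000000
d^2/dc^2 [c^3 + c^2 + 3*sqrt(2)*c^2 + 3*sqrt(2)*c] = 6*c + 2 + 6*sqrt(2)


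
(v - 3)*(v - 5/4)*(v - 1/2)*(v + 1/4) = v^4 - 9*v^3/2 + 75*v^2/16 - 13*v/32 - 15/32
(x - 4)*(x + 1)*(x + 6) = x^3 + 3*x^2 - 22*x - 24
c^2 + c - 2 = (c - 1)*(c + 2)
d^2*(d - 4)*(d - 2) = d^4 - 6*d^3 + 8*d^2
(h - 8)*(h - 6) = h^2 - 14*h + 48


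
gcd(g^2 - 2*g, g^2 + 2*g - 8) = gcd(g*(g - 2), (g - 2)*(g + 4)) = g - 2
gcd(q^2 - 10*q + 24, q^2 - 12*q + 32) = q - 4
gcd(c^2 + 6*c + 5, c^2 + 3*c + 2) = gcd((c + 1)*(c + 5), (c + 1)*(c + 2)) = c + 1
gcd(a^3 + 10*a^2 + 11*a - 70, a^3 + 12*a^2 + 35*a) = a^2 + 12*a + 35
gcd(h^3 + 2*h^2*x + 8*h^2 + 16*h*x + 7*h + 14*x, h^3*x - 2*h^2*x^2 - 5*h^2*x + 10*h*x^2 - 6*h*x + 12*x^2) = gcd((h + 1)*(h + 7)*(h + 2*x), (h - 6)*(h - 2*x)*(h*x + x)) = h + 1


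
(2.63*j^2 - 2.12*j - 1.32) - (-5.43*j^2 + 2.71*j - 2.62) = 8.06*j^2 - 4.83*j + 1.3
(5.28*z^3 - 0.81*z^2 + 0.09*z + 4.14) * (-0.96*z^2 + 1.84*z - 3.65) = -5.0688*z^5 + 10.4928*z^4 - 20.8488*z^3 - 0.8523*z^2 + 7.2891*z - 15.111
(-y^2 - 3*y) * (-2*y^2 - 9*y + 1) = 2*y^4 + 15*y^3 + 26*y^2 - 3*y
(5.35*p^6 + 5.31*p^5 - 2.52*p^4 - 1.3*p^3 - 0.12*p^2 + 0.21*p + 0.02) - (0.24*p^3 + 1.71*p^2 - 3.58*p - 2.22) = 5.35*p^6 + 5.31*p^5 - 2.52*p^4 - 1.54*p^3 - 1.83*p^2 + 3.79*p + 2.24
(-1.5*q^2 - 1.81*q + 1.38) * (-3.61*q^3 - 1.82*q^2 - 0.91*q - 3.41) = 5.415*q^5 + 9.2641*q^4 - 0.3226*q^3 + 4.2505*q^2 + 4.9163*q - 4.7058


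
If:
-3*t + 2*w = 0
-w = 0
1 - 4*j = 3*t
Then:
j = 1/4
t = 0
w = 0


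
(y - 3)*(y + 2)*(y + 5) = y^3 + 4*y^2 - 11*y - 30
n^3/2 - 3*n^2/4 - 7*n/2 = n*(n/2 + 1)*(n - 7/2)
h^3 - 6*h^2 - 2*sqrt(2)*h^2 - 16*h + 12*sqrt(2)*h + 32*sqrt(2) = (h - 8)*(h + 2)*(h - 2*sqrt(2))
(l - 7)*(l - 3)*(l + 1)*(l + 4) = l^4 - 5*l^3 - 25*l^2 + 65*l + 84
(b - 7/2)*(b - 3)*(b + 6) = b^3 - b^2/2 - 57*b/2 + 63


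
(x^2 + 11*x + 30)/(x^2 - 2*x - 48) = (x + 5)/(x - 8)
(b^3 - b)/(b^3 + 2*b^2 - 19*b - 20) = b*(b - 1)/(b^2 + b - 20)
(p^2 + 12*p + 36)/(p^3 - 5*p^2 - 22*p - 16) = (p^2 + 12*p + 36)/(p^3 - 5*p^2 - 22*p - 16)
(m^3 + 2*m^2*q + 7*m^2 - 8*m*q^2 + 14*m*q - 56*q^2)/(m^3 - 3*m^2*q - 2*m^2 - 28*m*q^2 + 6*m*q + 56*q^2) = (-m^2 + 2*m*q - 7*m + 14*q)/(-m^2 + 7*m*q + 2*m - 14*q)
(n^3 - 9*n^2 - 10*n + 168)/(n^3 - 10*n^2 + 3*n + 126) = (n + 4)/(n + 3)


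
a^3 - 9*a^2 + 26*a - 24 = (a - 4)*(a - 3)*(a - 2)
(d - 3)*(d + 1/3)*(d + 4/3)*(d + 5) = d^4 + 11*d^3/3 - 101*d^2/9 - 217*d/9 - 20/3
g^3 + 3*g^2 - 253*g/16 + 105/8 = (g - 7/4)*(g - 5/4)*(g + 6)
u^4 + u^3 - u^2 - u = u*(u - 1)*(u + 1)^2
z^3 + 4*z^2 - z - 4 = (z - 1)*(z + 1)*(z + 4)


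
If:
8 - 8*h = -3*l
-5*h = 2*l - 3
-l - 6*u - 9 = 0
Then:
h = 25/31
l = -16/31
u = -263/186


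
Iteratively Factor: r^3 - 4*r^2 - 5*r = (r + 1)*(r^2 - 5*r) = (r - 5)*(r + 1)*(r)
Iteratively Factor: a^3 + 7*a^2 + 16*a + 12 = (a + 2)*(a^2 + 5*a + 6) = (a + 2)*(a + 3)*(a + 2)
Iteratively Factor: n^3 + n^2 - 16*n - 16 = (n + 4)*(n^2 - 3*n - 4) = (n - 4)*(n + 4)*(n + 1)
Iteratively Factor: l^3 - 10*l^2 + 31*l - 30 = (l - 5)*(l^2 - 5*l + 6) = (l - 5)*(l - 3)*(l - 2)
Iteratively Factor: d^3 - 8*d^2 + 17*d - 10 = (d - 1)*(d^2 - 7*d + 10) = (d - 5)*(d - 1)*(d - 2)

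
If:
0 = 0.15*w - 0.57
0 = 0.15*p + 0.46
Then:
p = -3.07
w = 3.80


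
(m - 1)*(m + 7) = m^2 + 6*m - 7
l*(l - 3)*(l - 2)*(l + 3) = l^4 - 2*l^3 - 9*l^2 + 18*l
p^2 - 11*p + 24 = (p - 8)*(p - 3)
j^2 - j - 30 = (j - 6)*(j + 5)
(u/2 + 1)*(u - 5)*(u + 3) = u^3/2 - 19*u/2 - 15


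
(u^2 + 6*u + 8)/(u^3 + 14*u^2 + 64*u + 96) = (u + 2)/(u^2 + 10*u + 24)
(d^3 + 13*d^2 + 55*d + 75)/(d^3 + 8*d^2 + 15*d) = (d + 5)/d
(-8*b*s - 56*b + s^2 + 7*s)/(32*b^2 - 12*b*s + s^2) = (s + 7)/(-4*b + s)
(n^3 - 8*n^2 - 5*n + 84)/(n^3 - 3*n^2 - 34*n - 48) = (n^2 - 11*n + 28)/(n^2 - 6*n - 16)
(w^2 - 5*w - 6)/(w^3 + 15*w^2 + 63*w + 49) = (w - 6)/(w^2 + 14*w + 49)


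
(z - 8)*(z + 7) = z^2 - z - 56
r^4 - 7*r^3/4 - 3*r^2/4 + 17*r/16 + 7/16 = (r - 7/4)*(r - 1)*(r + 1/2)^2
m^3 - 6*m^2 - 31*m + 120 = (m - 8)*(m - 3)*(m + 5)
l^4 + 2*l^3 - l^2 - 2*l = l*(l - 1)*(l + 1)*(l + 2)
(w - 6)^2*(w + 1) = w^3 - 11*w^2 + 24*w + 36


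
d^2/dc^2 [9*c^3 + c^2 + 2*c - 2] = 54*c + 2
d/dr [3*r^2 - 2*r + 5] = 6*r - 2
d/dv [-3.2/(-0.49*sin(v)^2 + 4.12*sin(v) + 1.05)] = (13.184 - 3.136*sin(v))*cos(v)/(-0.49*sin(v)^2 + 4.12*sin(v) + 1.05)^2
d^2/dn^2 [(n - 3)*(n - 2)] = 2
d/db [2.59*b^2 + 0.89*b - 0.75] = 5.18*b + 0.89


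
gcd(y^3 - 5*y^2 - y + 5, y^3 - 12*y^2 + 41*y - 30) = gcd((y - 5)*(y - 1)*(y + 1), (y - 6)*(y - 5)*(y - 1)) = y^2 - 6*y + 5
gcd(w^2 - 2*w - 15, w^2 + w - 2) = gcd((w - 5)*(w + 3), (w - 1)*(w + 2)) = 1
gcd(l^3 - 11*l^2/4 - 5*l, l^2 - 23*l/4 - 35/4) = l + 5/4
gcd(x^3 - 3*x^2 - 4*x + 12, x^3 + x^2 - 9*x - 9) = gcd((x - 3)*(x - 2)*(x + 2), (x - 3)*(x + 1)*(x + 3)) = x - 3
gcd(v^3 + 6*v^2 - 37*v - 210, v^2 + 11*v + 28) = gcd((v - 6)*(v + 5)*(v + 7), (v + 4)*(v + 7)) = v + 7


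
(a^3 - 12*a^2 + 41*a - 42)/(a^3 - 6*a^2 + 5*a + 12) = (a^2 - 9*a + 14)/(a^2 - 3*a - 4)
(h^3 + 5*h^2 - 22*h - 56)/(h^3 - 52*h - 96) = (h^2 + 3*h - 28)/(h^2 - 2*h - 48)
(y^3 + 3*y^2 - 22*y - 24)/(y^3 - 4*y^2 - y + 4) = (y + 6)/(y - 1)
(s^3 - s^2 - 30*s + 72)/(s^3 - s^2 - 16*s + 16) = (s^2 + 3*s - 18)/(s^2 + 3*s - 4)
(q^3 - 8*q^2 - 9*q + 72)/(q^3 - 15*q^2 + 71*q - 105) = (q^2 - 5*q - 24)/(q^2 - 12*q + 35)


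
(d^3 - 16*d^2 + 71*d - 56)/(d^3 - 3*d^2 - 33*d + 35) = (d - 8)/(d + 5)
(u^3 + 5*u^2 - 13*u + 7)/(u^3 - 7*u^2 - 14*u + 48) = (u^3 + 5*u^2 - 13*u + 7)/(u^3 - 7*u^2 - 14*u + 48)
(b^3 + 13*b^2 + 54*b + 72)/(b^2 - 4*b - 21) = (b^2 + 10*b + 24)/(b - 7)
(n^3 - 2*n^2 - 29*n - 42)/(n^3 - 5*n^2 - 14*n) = (n + 3)/n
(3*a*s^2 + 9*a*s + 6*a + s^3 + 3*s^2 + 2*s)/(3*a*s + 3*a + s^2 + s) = s + 2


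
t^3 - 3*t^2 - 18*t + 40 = (t - 5)*(t - 2)*(t + 4)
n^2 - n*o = n*(n - o)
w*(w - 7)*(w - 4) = w^3 - 11*w^2 + 28*w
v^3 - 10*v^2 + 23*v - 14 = (v - 7)*(v - 2)*(v - 1)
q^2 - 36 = (q - 6)*(q + 6)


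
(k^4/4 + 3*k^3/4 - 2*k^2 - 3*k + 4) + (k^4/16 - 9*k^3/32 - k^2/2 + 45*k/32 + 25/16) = 5*k^4/16 + 15*k^3/32 - 5*k^2/2 - 51*k/32 + 89/16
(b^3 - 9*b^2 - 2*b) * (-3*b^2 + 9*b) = -3*b^5 + 36*b^4 - 75*b^3 - 18*b^2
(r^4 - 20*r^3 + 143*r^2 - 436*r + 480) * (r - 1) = r^5 - 21*r^4 + 163*r^3 - 579*r^2 + 916*r - 480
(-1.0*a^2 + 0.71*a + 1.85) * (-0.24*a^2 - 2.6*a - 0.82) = 0.24*a^4 + 2.4296*a^3 - 1.47*a^2 - 5.3922*a - 1.517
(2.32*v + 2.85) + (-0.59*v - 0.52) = 1.73*v + 2.33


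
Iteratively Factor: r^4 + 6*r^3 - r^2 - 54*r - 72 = (r + 4)*(r^3 + 2*r^2 - 9*r - 18) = (r + 2)*(r + 4)*(r^2 - 9) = (r - 3)*(r + 2)*(r + 4)*(r + 3)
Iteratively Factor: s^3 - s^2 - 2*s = (s)*(s^2 - s - 2) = s*(s - 2)*(s + 1)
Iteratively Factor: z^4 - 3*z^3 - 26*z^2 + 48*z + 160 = (z + 4)*(z^3 - 7*z^2 + 2*z + 40) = (z + 2)*(z + 4)*(z^2 - 9*z + 20) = (z - 5)*(z + 2)*(z + 4)*(z - 4)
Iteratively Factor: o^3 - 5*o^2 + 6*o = (o)*(o^2 - 5*o + 6) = o*(o - 2)*(o - 3)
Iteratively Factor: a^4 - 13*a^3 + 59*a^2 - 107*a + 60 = (a - 4)*(a^3 - 9*a^2 + 23*a - 15) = (a - 4)*(a - 3)*(a^2 - 6*a + 5) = (a - 4)*(a - 3)*(a - 1)*(a - 5)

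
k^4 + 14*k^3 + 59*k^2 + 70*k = k*(k + 2)*(k + 5)*(k + 7)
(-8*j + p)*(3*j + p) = -24*j^2 - 5*j*p + p^2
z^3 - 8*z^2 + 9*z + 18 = (z - 6)*(z - 3)*(z + 1)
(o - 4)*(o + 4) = o^2 - 16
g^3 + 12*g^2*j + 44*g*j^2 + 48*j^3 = (g + 2*j)*(g + 4*j)*(g + 6*j)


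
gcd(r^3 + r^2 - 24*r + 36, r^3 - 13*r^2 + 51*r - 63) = r - 3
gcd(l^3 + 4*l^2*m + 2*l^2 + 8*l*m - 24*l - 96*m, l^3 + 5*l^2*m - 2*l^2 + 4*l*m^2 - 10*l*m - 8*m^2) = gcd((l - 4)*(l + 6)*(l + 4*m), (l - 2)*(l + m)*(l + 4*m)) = l + 4*m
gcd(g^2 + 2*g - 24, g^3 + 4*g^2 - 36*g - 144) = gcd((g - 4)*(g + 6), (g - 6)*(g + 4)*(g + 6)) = g + 6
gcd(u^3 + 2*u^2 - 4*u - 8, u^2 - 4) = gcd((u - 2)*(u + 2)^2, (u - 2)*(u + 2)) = u^2 - 4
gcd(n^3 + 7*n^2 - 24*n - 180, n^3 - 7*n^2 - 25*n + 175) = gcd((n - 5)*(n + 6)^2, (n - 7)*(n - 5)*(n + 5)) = n - 5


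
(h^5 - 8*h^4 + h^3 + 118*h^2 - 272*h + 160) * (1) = h^5 - 8*h^4 + h^3 + 118*h^2 - 272*h + 160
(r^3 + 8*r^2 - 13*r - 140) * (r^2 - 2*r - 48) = r^5 + 6*r^4 - 77*r^3 - 498*r^2 + 904*r + 6720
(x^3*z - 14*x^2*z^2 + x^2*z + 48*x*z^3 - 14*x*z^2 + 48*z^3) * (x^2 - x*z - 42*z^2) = x^5*z - 15*x^4*z^2 + x^4*z + 20*x^3*z^3 - 15*x^3*z^2 + 540*x^2*z^4 + 20*x^2*z^3 - 2016*x*z^5 + 540*x*z^4 - 2016*z^5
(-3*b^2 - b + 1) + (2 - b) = -3*b^2 - 2*b + 3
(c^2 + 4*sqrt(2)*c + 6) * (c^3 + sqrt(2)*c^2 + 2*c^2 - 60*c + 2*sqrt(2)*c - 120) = c^5 + 2*c^4 + 5*sqrt(2)*c^4 - 46*c^3 + 10*sqrt(2)*c^3 - 234*sqrt(2)*c^2 - 92*c^2 - 468*sqrt(2)*c - 360*c - 720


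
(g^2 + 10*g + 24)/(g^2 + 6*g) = (g + 4)/g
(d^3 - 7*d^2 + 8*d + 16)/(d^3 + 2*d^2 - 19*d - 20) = (d - 4)/(d + 5)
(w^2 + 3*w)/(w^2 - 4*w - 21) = w/(w - 7)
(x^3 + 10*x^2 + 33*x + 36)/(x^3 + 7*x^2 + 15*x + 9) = (x + 4)/(x + 1)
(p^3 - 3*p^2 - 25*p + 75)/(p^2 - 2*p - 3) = (p^2 - 25)/(p + 1)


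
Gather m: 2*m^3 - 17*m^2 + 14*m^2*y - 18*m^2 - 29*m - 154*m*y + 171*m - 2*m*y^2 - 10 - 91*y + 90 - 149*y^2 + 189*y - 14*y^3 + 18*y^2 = 2*m^3 + m^2*(14*y - 35) + m*(-2*y^2 - 154*y + 142) - 14*y^3 - 131*y^2 + 98*y + 80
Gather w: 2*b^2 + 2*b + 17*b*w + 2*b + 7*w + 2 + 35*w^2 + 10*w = 2*b^2 + 4*b + 35*w^2 + w*(17*b + 17) + 2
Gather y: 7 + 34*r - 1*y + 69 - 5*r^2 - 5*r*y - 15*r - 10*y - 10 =-5*r^2 + 19*r + y*(-5*r - 11) + 66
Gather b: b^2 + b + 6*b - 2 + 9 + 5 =b^2 + 7*b + 12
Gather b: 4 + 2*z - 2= 2*z + 2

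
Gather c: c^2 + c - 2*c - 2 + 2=c^2 - c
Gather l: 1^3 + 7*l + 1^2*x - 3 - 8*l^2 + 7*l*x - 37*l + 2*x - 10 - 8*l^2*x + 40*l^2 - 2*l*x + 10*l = l^2*(32 - 8*x) + l*(5*x - 20) + 3*x - 12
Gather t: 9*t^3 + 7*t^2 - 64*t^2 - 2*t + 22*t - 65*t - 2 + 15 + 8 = 9*t^3 - 57*t^2 - 45*t + 21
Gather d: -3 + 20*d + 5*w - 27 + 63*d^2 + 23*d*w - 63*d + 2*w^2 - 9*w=63*d^2 + d*(23*w - 43) + 2*w^2 - 4*w - 30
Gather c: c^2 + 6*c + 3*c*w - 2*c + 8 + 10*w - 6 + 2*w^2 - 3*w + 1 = c^2 + c*(3*w + 4) + 2*w^2 + 7*w + 3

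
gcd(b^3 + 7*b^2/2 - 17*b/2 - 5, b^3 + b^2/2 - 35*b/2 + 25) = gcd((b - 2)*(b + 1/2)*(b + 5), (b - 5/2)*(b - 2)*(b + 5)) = b^2 + 3*b - 10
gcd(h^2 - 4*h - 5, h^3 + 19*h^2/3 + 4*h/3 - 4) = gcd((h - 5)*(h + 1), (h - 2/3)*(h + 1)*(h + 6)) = h + 1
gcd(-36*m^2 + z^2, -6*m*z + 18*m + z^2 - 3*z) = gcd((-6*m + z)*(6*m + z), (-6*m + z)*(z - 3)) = -6*m + z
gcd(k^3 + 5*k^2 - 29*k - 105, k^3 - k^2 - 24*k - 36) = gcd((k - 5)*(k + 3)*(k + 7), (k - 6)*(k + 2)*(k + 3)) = k + 3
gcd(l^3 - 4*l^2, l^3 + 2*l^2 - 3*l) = l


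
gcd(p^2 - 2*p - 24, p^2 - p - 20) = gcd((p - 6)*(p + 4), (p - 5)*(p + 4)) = p + 4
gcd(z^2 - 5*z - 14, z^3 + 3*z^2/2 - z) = z + 2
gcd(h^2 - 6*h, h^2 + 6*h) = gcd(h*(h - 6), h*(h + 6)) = h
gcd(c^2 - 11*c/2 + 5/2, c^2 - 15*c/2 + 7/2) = c - 1/2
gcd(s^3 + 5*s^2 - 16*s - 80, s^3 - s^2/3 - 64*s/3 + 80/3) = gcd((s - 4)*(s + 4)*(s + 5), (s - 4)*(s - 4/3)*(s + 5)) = s^2 + s - 20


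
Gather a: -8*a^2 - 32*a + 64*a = -8*a^2 + 32*a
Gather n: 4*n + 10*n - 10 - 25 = 14*n - 35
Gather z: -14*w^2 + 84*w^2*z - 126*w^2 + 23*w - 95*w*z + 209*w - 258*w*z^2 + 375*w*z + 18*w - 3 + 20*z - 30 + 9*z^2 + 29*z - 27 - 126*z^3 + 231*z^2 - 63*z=-140*w^2 + 250*w - 126*z^3 + z^2*(240 - 258*w) + z*(84*w^2 + 280*w - 14) - 60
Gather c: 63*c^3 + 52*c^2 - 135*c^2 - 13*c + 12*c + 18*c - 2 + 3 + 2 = 63*c^3 - 83*c^2 + 17*c + 3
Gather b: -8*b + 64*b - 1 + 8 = 56*b + 7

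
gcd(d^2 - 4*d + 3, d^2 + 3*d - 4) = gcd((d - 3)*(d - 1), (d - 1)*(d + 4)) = d - 1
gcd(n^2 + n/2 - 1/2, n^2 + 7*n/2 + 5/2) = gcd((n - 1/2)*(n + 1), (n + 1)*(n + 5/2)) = n + 1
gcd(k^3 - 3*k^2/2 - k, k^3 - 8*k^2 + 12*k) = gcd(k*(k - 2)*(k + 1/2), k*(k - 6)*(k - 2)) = k^2 - 2*k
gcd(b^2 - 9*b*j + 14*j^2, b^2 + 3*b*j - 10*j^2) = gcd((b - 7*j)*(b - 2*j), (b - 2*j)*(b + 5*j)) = b - 2*j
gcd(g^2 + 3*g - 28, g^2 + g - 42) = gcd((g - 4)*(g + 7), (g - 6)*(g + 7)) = g + 7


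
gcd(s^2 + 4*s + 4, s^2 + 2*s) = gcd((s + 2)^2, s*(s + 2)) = s + 2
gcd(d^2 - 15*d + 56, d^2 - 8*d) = d - 8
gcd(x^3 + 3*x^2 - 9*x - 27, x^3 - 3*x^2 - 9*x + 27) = x^2 - 9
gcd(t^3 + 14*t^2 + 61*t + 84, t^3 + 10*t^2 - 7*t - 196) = t + 7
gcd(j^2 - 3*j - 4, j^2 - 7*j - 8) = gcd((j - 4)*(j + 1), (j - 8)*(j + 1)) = j + 1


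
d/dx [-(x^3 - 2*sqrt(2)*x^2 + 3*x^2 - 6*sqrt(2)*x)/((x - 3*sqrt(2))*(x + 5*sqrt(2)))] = (-x^4 - 4*sqrt(2)*x^3 - 12*sqrt(2)*x^2 + 98*x^2 - 120*sqrt(2)*x + 180*x - 180*sqrt(2))/(x^4 + 4*sqrt(2)*x^3 - 52*x^2 - 120*sqrt(2)*x + 900)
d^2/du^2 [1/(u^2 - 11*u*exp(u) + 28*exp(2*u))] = ((u^2 - 11*u*exp(u) + 28*exp(2*u))*(11*u*exp(u) - 112*exp(2*u) + 22*exp(u) - 2) + 2*(11*u*exp(u) - 2*u - 56*exp(2*u) + 11*exp(u))^2)/(u^2 - 11*u*exp(u) + 28*exp(2*u))^3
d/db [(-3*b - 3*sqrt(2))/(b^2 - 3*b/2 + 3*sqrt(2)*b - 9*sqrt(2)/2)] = 6*(-2*b^2 - 6*sqrt(2)*b + 3*b + (b + sqrt(2))*(4*b - 3 + 6*sqrt(2)) + 9*sqrt(2))/(2*b^2 - 3*b + 6*sqrt(2)*b - 9*sqrt(2))^2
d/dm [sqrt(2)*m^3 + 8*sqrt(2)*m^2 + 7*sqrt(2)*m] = sqrt(2)*(3*m^2 + 16*m + 7)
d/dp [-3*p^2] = -6*p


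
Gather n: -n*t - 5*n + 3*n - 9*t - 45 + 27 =n*(-t - 2) - 9*t - 18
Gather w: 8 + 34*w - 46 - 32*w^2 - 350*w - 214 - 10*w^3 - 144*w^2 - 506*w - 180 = -10*w^3 - 176*w^2 - 822*w - 432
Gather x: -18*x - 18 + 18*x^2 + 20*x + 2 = 18*x^2 + 2*x - 16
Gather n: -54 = -54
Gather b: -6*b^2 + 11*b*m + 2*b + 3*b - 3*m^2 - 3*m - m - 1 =-6*b^2 + b*(11*m + 5) - 3*m^2 - 4*m - 1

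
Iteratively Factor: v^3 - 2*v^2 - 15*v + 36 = (v - 3)*(v^2 + v - 12) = (v - 3)^2*(v + 4)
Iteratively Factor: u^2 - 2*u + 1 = (u - 1)*(u - 1)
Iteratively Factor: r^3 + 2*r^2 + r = (r + 1)*(r^2 + r) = (r + 1)^2*(r)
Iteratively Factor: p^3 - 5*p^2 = (p)*(p^2 - 5*p) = p*(p - 5)*(p)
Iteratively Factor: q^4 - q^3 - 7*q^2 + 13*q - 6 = (q + 3)*(q^3 - 4*q^2 + 5*q - 2) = (q - 1)*(q + 3)*(q^2 - 3*q + 2) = (q - 2)*(q - 1)*(q + 3)*(q - 1)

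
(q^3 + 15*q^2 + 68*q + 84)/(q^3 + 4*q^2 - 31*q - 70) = (q + 6)/(q - 5)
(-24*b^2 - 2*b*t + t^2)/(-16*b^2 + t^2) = (-6*b + t)/(-4*b + t)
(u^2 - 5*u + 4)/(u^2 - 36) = (u^2 - 5*u + 4)/(u^2 - 36)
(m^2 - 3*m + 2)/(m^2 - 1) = (m - 2)/(m + 1)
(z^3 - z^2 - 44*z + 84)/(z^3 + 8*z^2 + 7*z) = (z^2 - 8*z + 12)/(z*(z + 1))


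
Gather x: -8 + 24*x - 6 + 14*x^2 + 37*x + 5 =14*x^2 + 61*x - 9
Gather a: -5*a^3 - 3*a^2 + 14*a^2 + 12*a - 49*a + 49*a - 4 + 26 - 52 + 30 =-5*a^3 + 11*a^2 + 12*a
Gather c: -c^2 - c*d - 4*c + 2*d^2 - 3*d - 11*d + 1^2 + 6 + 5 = -c^2 + c*(-d - 4) + 2*d^2 - 14*d + 12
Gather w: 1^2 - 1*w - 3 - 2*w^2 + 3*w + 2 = -2*w^2 + 2*w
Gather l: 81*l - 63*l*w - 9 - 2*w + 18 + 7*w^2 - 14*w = l*(81 - 63*w) + 7*w^2 - 16*w + 9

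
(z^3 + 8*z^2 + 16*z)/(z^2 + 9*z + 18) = z*(z^2 + 8*z + 16)/(z^2 + 9*z + 18)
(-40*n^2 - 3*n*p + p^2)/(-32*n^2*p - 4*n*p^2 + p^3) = (5*n + p)/(p*(4*n + p))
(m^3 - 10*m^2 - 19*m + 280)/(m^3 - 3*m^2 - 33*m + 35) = (m - 8)/(m - 1)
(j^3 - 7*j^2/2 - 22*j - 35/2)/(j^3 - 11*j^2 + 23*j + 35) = (j + 5/2)/(j - 5)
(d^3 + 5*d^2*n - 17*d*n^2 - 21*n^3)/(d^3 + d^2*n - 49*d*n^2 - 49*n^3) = (d - 3*n)/(d - 7*n)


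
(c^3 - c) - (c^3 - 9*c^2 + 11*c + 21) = 9*c^2 - 12*c - 21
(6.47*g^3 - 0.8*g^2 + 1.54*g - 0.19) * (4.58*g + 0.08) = 29.6326*g^4 - 3.1464*g^3 + 6.9892*g^2 - 0.747*g - 0.0152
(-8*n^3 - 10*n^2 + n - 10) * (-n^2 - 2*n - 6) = 8*n^5 + 26*n^4 + 67*n^3 + 68*n^2 + 14*n + 60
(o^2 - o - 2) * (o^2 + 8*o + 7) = o^4 + 7*o^3 - 3*o^2 - 23*o - 14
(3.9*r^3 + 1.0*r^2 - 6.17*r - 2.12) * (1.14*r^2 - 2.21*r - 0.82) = 4.446*r^5 - 7.479*r^4 - 12.4418*r^3 + 10.3989*r^2 + 9.7446*r + 1.7384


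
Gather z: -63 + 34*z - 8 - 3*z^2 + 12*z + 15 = -3*z^2 + 46*z - 56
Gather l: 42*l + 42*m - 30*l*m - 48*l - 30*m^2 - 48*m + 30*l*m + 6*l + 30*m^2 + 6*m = 0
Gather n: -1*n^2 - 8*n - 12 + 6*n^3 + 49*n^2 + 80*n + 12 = 6*n^3 + 48*n^2 + 72*n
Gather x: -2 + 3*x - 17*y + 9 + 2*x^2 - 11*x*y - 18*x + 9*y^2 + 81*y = 2*x^2 + x*(-11*y - 15) + 9*y^2 + 64*y + 7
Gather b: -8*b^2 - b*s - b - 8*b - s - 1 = -8*b^2 + b*(-s - 9) - s - 1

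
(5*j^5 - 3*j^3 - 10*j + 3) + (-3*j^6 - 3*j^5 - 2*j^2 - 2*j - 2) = -3*j^6 + 2*j^5 - 3*j^3 - 2*j^2 - 12*j + 1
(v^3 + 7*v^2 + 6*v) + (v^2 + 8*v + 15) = v^3 + 8*v^2 + 14*v + 15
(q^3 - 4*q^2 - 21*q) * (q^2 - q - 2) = q^5 - 5*q^4 - 19*q^3 + 29*q^2 + 42*q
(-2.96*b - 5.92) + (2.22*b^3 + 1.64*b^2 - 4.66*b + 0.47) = 2.22*b^3 + 1.64*b^2 - 7.62*b - 5.45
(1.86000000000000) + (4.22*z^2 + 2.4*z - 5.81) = 4.22*z^2 + 2.4*z - 3.95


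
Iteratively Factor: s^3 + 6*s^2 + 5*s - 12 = (s + 3)*(s^2 + 3*s - 4) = (s - 1)*(s + 3)*(s + 4)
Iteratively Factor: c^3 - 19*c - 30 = (c - 5)*(c^2 + 5*c + 6) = (c - 5)*(c + 2)*(c + 3)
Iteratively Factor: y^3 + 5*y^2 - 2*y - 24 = (y + 4)*(y^2 + y - 6) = (y - 2)*(y + 4)*(y + 3)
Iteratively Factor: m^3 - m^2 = (m)*(m^2 - m) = m*(m - 1)*(m)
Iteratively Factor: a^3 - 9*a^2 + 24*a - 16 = (a - 4)*(a^2 - 5*a + 4) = (a - 4)^2*(a - 1)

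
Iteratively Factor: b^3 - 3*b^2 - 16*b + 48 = (b - 3)*(b^2 - 16) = (b - 3)*(b + 4)*(b - 4)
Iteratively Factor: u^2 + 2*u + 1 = (u + 1)*(u + 1)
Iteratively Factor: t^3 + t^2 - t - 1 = (t - 1)*(t^2 + 2*t + 1) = (t - 1)*(t + 1)*(t + 1)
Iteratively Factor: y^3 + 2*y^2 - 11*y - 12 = (y + 4)*(y^2 - 2*y - 3) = (y - 3)*(y + 4)*(y + 1)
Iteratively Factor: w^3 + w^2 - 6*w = (w - 2)*(w^2 + 3*w) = (w - 2)*(w + 3)*(w)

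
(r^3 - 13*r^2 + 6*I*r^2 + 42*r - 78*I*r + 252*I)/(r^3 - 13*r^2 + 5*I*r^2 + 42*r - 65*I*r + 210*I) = (r + 6*I)/(r + 5*I)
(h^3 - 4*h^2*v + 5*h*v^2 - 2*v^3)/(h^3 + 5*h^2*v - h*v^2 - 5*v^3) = (h^2 - 3*h*v + 2*v^2)/(h^2 + 6*h*v + 5*v^2)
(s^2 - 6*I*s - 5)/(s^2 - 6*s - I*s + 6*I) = (s - 5*I)/(s - 6)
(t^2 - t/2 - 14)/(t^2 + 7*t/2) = (t - 4)/t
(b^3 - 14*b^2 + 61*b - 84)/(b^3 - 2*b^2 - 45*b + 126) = (b^2 - 11*b + 28)/(b^2 + b - 42)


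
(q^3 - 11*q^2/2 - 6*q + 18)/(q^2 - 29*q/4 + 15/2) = 2*(2*q^2 + q - 6)/(4*q - 5)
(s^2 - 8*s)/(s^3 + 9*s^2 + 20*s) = (s - 8)/(s^2 + 9*s + 20)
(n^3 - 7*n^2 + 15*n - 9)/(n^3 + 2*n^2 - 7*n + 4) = (n^2 - 6*n + 9)/(n^2 + 3*n - 4)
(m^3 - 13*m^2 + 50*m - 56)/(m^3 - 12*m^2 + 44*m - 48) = (m - 7)/(m - 6)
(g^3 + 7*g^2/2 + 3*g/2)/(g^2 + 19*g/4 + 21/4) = 2*g*(2*g + 1)/(4*g + 7)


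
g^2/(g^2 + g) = g/(g + 1)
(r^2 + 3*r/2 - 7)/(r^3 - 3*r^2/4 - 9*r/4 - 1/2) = 2*(2*r + 7)/(4*r^2 + 5*r + 1)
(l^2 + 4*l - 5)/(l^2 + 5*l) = (l - 1)/l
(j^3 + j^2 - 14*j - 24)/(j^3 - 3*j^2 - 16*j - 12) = (j^2 - j - 12)/(j^2 - 5*j - 6)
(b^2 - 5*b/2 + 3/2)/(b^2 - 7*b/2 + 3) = (b - 1)/(b - 2)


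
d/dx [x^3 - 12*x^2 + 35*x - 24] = 3*x^2 - 24*x + 35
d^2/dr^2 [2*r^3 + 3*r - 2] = 12*r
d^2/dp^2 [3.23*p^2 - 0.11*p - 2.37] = 6.46000000000000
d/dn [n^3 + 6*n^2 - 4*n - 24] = 3*n^2 + 12*n - 4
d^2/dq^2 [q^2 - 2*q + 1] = 2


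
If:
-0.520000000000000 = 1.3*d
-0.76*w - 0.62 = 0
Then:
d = -0.40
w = -0.82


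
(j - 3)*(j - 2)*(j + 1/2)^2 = j^4 - 4*j^3 + 5*j^2/4 + 19*j/4 + 3/2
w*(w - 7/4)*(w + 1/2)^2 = w^4 - 3*w^3/4 - 3*w^2/2 - 7*w/16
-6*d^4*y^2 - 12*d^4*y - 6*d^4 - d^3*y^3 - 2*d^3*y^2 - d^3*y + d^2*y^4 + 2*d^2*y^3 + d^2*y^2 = (-3*d + y)*(2*d + y)*(d*y + d)^2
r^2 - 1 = (r - 1)*(r + 1)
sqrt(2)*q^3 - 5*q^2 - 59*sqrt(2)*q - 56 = (q - 7*sqrt(2))*(q + 4*sqrt(2))*(sqrt(2)*q + 1)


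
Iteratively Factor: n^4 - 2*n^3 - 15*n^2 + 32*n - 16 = (n - 4)*(n^3 + 2*n^2 - 7*n + 4) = (n - 4)*(n - 1)*(n^2 + 3*n - 4) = (n - 4)*(n - 1)^2*(n + 4)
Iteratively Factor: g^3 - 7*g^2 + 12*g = (g)*(g^2 - 7*g + 12) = g*(g - 4)*(g - 3)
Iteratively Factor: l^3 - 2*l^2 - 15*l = (l + 3)*(l^2 - 5*l) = l*(l + 3)*(l - 5)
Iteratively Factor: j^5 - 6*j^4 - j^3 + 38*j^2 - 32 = (j - 1)*(j^4 - 5*j^3 - 6*j^2 + 32*j + 32) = (j - 4)*(j - 1)*(j^3 - j^2 - 10*j - 8) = (j - 4)*(j - 1)*(j + 1)*(j^2 - 2*j - 8) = (j - 4)^2*(j - 1)*(j + 1)*(j + 2)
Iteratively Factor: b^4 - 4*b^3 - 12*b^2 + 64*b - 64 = (b - 2)*(b^3 - 2*b^2 - 16*b + 32) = (b - 2)*(b + 4)*(b^2 - 6*b + 8) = (b - 4)*(b - 2)*(b + 4)*(b - 2)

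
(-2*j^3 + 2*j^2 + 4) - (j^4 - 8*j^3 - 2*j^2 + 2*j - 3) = -j^4 + 6*j^3 + 4*j^2 - 2*j + 7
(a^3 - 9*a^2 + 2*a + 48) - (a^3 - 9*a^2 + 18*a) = 48 - 16*a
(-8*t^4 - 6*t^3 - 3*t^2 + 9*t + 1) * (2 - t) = 8*t^5 - 10*t^4 - 9*t^3 - 15*t^2 + 17*t + 2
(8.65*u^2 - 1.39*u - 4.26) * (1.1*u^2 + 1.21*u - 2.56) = 9.515*u^4 + 8.9375*u^3 - 28.5119*u^2 - 1.5962*u + 10.9056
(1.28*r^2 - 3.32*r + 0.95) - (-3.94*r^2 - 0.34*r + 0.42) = 5.22*r^2 - 2.98*r + 0.53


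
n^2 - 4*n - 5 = (n - 5)*(n + 1)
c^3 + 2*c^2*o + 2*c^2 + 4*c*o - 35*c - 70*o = (c - 5)*(c + 7)*(c + 2*o)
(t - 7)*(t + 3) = t^2 - 4*t - 21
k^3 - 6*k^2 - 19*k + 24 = (k - 8)*(k - 1)*(k + 3)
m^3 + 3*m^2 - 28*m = m*(m - 4)*(m + 7)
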